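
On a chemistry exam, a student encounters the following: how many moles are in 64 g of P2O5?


M(P2O5) = 141.94 g/mol
n = mass/M = 64/141.94 = 0.4509 mol

0.4509 mol


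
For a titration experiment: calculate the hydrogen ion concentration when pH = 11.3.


[H+] = 10^(-pH) = 10^(-11.3)
= 5.01×10^-12 M

5.01×10^-12 M


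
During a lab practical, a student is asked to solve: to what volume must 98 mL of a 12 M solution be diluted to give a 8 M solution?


C1V1 = C2V2
12 × 98 = 8 × V2
V2 = 1176/8 = 147.0 mL

147.0 mL


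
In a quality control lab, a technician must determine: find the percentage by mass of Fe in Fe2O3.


M(Fe2O3) = 2×55.85 + 3×16.0 = 159.70 g/mol
Mass of Fe = 2 × 55.85 = 111.70 g/mol
% Fe = 111.70/159.70 × 100 = 69.94%

69.94%


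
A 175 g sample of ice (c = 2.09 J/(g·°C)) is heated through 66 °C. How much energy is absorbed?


q = mcΔT = 175 × 2.09 × 66
= 24139.50 J

24139.50 J


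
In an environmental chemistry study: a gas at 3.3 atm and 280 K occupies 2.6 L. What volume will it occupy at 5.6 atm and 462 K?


P1V1/T1 = P2V2/T2
V2 = P1V1T2/(T1P2)
= 3.3×2.6×462/(280×5.6)
= 2.528 L

2.528 L


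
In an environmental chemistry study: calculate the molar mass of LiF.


M(LiF) = 1×6.94 + 1×19.0
= 6.94 + 19.0
= 25.94 g/mol

25.94 g/mol


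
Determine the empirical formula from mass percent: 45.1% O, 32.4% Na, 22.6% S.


Assume 100 g sample. Moles of each element:
  O: 45.1/16.0 = 2.819 mol
  Na: 32.4/22.99 = 1.409 mol
  S: 22.6/32.07 = 0.705 mol
Divide by smallest (0.705):
  O: 2.819/0.705 = 4.0
  Na: 1.409/0.705 = 2.0
  S: 0.705/0.705 = 1.0
Empirical formula: Na2SO4

Na2SO4


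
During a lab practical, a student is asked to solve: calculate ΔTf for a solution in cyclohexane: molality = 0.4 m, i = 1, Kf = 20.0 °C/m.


ΔTf = Kf × m × i
= 20.0 × 0.4 × 1
= 8.0 °C

8.0 °C


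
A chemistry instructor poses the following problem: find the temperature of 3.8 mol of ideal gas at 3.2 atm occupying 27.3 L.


PV = nRT  (R = 0.08206 L·atm/(mol·K))
T = PV/(nR) = 3.2×27.3/(3.8×0.08206)
= 87.36/0.311828
= 280.15 K

280.15 K


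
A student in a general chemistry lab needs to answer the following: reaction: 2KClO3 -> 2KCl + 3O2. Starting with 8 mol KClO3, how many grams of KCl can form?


Mole ratio KCl:KClO3 = 2:2
n(KCl) = 8 × 2/2 = 8.000 mol
mass = 8.000 × 74.55 = 596.4 g

596.4 g


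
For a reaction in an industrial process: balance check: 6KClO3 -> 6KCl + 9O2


Equation: 6KClO3 -> 6KCl + 9O2
Check atoms: Cl: 6=6, K: 6=6, O: 18=18
Balanced

Yes, balanced


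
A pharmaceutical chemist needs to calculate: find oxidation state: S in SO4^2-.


x + 4(-2) = -2, so x = +6
Oxidation number: +6

+6


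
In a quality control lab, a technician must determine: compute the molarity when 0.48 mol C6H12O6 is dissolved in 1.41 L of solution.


M = n/V = 0.48/1.41 = 0.340 mol/L

0.340 M


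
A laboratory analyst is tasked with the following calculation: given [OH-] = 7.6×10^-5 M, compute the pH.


pOH = -log10([OH-]) = -log10(7.6×10^-5)
= 5 - log10(7.6) = 4.12
pH = 14 - pOH = 14 - 4.12 = 9.88

9.88


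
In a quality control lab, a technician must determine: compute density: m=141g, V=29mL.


ρ = mass/volume
= 141/29
= 4.862 g/mL

4.862 g/mL


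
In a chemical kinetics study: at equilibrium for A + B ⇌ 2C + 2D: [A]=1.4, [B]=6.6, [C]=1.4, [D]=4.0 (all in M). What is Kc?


Kc = [C]^2[D]^2/([A][B])
= (1.4^2 × 4.0^2)/(1.4^1 × 6.6^1)
= 31.36/9.24
= 3.394

3.394


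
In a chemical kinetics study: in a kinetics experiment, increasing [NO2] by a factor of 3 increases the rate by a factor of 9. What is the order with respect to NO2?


rate ∝ [NO2]^n
3^n = 9 → n = 2
Order in NO2: 2

2


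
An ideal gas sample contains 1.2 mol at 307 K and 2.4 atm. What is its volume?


PV = nRT  (R = 0.08206 L·atm/(mol·K))
V = nRT/P = 1.2×0.08206×307/2.4
= 12.596 L

12.596 L


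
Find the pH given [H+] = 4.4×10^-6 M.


pH = -log10([H+]) = -log10(4.4×10^-6)
= 6 - log10(4.4)
= 6 - 0.64
= 5.36

5.36


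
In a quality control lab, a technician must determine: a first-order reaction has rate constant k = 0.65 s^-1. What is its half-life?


t½ = ln2/k = 0.693147/(0.65 s^-1)
= 1.066 s

1.066 s


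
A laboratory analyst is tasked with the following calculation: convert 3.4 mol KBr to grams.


M(KBr) = 119.0 g/mol
mass = n × M = 3.4 × 119.0 = 404.60 g

404.60 g


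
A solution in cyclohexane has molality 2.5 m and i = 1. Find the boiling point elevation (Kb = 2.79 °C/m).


ΔTb = Kb × m × i
= 2.79 × 2.5 × 1
= 6.975 °C

6.975 °C


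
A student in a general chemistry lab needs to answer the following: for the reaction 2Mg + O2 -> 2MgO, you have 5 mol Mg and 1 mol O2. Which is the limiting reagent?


Mole ratio available / coefficient:
  Mg: 5/2 = 2.500
  O2: 1/1 = 1.000
Smaller ratio is limiting.

O2


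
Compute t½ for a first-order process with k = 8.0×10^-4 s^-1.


t½ = ln2/k = 0.693147/(8.0×10^-4 s^-1)
= 866.4 s

866.4 s


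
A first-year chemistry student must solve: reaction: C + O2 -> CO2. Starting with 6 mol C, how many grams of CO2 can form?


Mole ratio CO2:C = 1:1
n(CO2) = 6 × 1/1 = 6.000 mol
mass = 6.000 × 44.01 = 264.06 g

264.06 g


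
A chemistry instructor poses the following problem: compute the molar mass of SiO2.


M(SiO2) = 1×28.09 + 2×16.0
= 28.09 + 32.0
= 60.09 g/mol

60.09 g/mol


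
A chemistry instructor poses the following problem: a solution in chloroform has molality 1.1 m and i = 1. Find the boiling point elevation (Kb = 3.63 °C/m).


ΔTb = Kb × m × i
= 3.63 × 1.1 × 1
= 3.993 °C

3.993 °C


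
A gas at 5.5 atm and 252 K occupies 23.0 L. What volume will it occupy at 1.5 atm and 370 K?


P1V1/T1 = P2V2/T2
V2 = P1V1T2/(T1P2)
= 5.5×23.0×370/(252×1.5)
= 123.823 L

123.823 L


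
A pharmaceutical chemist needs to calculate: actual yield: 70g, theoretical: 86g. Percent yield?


% yield = actual/theoretical × 100
= 70/86 × 100
= 81.4%

81.4%


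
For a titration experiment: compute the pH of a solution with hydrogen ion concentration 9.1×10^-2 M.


pH = -log10([H+]) = -log10(9.1×10^-2)
= 2 - log10(9.1)
= 2 - 0.96
= 1.04

1.04


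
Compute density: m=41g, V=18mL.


ρ = mass/volume
= 41/18
= 2.278 g/mL

2.278 g/mL


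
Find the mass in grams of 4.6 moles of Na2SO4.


M(Na2SO4) = 142.05 g/mol
mass = n × M = 4.6 × 142.05 = 653.43 g

653.43 g


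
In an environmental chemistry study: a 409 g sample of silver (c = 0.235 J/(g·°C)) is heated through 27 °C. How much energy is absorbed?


q = mcΔT = 409 × 0.235 × 27
= 2595.11 J

2595.11 J


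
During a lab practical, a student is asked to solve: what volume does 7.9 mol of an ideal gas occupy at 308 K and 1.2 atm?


PV = nRT  (R = 0.08206 L·atm/(mol·K))
V = nRT/P = 7.9×0.08206×308/1.2
= 166.39 L

166.39 L


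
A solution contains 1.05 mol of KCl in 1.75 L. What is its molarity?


M = n/V = 1.05/1.75 = 0.600 mol/L

0.600 M


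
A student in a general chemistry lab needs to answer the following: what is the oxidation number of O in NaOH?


O is usually -2
Oxidation number: -2

-2


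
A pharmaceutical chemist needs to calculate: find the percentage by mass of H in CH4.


M(CH4) = 1×12.01 + 4×1.008 = 16.042 g/mol
Mass of H = 4 × 1.008 = 4.032 g/mol
% H = 4.032/16.042 × 100 = 25.13%

25.13%


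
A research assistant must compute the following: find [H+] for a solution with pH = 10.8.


[H+] = 10^(-pH) = 10^(-10.8)
= 1.58×10^-11 M

1.58×10^-11 M


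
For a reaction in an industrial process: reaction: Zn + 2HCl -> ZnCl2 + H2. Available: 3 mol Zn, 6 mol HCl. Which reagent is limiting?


Mole ratio available / coefficient:
  Zn: 3/1 = 3.000
  HCl: 6/2 = 3.000
Smaller ratio is limiting.

neither (stoichiometric); Zn and HCl are fully consumed


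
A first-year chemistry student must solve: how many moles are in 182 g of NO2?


M(NO2) = 46.01 g/mol
n = mass/M = 182/46.01 = 3.9557 mol

3.9557 mol


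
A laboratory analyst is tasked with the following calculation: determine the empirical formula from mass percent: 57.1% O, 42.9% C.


Assume 100 g sample. Moles of each element:
  O: 57.1/16.0 = 3.569 mol
  C: 42.9/12.01 = 3.572 mol
Divide by smallest (3.569):
  O: 3.569/3.569 = 1.0
  C: 3.572/3.569 = 1.0
Empirical formula: CO

CO


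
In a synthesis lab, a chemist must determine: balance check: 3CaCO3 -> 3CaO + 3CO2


Equation: 3CaCO3 -> 3CaO + 3CO2
Check atoms: C: 3=3, Ca: 3=3, O: 9=9
Balanced

Yes, balanced


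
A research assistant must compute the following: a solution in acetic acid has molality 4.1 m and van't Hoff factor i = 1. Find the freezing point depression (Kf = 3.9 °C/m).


ΔTf = Kf × m × i
= 3.9 × 4.1 × 1
= 15.99 °C

15.99 °C


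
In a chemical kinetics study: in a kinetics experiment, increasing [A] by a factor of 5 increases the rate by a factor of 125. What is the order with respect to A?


rate ∝ [A]^n
5^n = 125 → n = 3
Order in A: 3

3


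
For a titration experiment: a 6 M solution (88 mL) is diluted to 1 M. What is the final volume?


C1V1 = C2V2
6 × 88 = 1 × V2
V2 = 528/1 = 528.0 mL

528.0 mL


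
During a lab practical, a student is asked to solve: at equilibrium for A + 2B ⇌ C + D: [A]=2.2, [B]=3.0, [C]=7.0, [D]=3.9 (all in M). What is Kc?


Kc = [C][D]/([A][B]^2)
= (7.0^1 × 3.9^1)/(2.2^1 × 3.0^2)
= 27.3/19.8
= 1.379

1.379


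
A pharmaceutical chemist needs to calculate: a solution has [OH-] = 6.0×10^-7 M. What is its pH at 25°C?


pOH = -log10([OH-]) = -log10(6.0×10^-7)
= 7 - log10(6.0) = 6.22
pH = 14 - pOH = 14 - 6.22 = 7.78

7.78


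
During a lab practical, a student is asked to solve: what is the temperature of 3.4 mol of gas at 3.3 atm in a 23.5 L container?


PV = nRT  (R = 0.08206 L·atm/(mol·K))
T = PV/(nR) = 3.3×23.5/(3.4×0.08206)
= 77.55/0.279004
= 277.95 K

277.95 K


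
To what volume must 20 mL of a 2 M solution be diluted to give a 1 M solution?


C1V1 = C2V2
2 × 20 = 1 × V2
V2 = 40/1 = 40.0 mL

40.0 mL


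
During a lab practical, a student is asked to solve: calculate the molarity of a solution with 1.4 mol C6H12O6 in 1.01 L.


M = n/V = 1.4/1.01 = 1.386 mol/L

1.386 M


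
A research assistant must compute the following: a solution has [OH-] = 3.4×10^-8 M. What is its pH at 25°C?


pOH = -log10([OH-]) = -log10(3.4×10^-8)
= 8 - log10(3.4) = 7.47
pH = 14 - pOH = 14 - 7.47 = 6.53

6.53


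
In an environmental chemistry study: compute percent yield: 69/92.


% yield = actual/theoretical × 100
= 69/92 × 100
= 75.0%

75.0%


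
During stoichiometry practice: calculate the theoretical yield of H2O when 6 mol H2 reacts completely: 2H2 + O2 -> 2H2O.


Mole ratio H2O:H2 = 2:2
n(H2O) = 6 × 2/2 = 6.000 mol
mass = 6.000 × 18.02 = 108.12 g

108.12 g


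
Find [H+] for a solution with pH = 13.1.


[H+] = 10^(-pH) = 10^(-13.1)
= 7.94×10^-14 M

7.94×10^-14 M


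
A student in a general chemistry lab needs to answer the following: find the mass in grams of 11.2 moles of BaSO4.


M(BaSO4) = 233.4 g/mol
mass = n × M = 11.2 × 233.4 = 2614.08 g

2614.08 g


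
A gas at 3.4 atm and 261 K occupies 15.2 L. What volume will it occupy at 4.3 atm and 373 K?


P1V1/T1 = P2V2/T2
V2 = P1V1T2/(T1P2)
= 3.4×15.2×373/(261×4.3)
= 17.176 L

17.176 L


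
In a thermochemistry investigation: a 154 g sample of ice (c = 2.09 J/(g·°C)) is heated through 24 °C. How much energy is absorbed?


q = mcΔT = 154 × 2.09 × 24
= 7724.64 J

7724.64 J


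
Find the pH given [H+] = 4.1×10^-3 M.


pH = -log10([H+]) = -log10(4.1×10^-3)
= 3 - log10(4.1)
= 3 - 0.61
= 2.39

2.39


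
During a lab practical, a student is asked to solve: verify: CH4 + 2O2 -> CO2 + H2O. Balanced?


Equation: CH4 + 2O2 -> CO2 + H2O
Check atoms: C: 1=1, H: 4≠2, O: 4≠3
Not balanced

No, not balanced


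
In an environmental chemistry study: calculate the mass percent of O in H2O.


M(H2O) = 2×1.008 + 1×16.0 = 18.016 g/mol
Mass of O = 1 × 16.0 = 16.00 g/mol
% O = 16.00/18.016 × 100 = 88.81%

88.81%


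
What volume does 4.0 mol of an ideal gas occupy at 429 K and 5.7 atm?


PV = nRT  (R = 0.08206 L·atm/(mol·K))
V = nRT/P = 4.0×0.08206×429/5.7
= 24.704 L

24.704 L


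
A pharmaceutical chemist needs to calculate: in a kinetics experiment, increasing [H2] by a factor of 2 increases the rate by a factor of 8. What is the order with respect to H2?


rate ∝ [H2]^n
2^n = 8 → n = 3
Order in H2: 3

3


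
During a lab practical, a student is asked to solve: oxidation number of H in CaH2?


H with a metal (hydride): -1
Oxidation number: -1

-1


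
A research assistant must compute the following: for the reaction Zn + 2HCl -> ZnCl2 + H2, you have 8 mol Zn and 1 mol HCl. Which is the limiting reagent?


Mole ratio available / coefficient:
  Zn: 8/1 = 8.000
  HCl: 1/2 = 0.500
Smaller ratio is limiting.

HCl


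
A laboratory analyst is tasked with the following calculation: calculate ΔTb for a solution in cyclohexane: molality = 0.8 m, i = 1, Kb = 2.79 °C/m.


ΔTb = Kb × m × i
= 2.79 × 0.8 × 1
= 2.232 °C

2.232 °C


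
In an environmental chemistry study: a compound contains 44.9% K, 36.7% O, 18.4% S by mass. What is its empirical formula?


Assume 100 g sample. Moles of each element:
  K: 44.9/39.1 = 1.148 mol
  O: 36.7/16.0 = 2.294 mol
  S: 18.4/32.07 = 0.574 mol
Divide by smallest (0.574):
  K: 1.148/0.574 = 2.0
  O: 2.294/0.574 = 4.0
  S: 0.574/0.574 = 1.0
Empirical formula: K2SO4

K2SO4


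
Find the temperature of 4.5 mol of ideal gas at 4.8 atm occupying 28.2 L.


PV = nRT  (R = 0.08206 L·atm/(mol·K))
T = PV/(nR) = 4.8×28.2/(4.5×0.08206)
= 135.36/0.369270
= 366.56 K

366.56 K


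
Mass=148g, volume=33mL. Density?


ρ = mass/volume
= 148/33
= 4.485 g/mL

4.485 g/mL


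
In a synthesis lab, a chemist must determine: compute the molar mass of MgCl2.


M(MgCl2) = 1×24.31 + 2×35.45
= 24.31 + 70.9
= 95.21 g/mol

95.21 g/mol


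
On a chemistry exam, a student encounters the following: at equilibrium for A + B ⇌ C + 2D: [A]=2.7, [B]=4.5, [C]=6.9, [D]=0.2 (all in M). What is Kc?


Kc = [C][D]^2/([A][B])
= (6.9^1 × 0.2^2)/(2.7^1 × 4.5^1)
= 0.276/12.15
= 0.02272

0.02272


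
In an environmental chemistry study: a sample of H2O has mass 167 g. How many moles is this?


M(H2O) = 18.02 g/mol
n = mass/M = 167/18.02 = 9.2675 mol

9.2675 mol


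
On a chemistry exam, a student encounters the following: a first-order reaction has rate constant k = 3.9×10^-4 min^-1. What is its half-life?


t½ = ln2/k = 0.693147/(3.9×10^-4 min^-1)
= 1777 min

1777 min


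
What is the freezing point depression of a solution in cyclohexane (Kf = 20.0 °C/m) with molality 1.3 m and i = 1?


ΔTf = Kf × m × i
= 20.0 × 1.3 × 1
= 26.0 °C

26.0 °C


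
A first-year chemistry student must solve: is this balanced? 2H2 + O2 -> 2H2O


Equation: 2H2 + O2 -> 2H2O
Check atoms: H: 4=4, O: 2=2
Balanced

Yes, balanced


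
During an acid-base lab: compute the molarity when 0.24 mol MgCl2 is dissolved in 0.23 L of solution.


M = n/V = 0.24/0.23 = 1.043 mol/L

1.043 M


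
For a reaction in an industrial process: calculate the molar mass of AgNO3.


M(AgNO3) = 1×107.87 + 1×14.01 + 3×16.0
= 107.87 + 14.01 + 48.0
= 169.88 g/mol

169.88 g/mol


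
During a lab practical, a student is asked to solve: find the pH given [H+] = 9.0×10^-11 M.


pH = -log10([H+]) = -log10(9.0×10^-11)
= 11 - log10(9.0)
= 11 - 0.95
= 10.05

10.05


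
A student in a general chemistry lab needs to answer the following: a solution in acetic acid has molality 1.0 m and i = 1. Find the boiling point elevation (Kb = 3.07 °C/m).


ΔTb = Kb × m × i
= 3.07 × 1.0 × 1
= 3.07 °C

3.07 °C


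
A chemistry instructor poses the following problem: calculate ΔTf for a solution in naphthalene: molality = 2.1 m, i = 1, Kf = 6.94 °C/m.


ΔTf = Kf × m × i
= 6.94 × 2.1 × 1
= 14.574 °C

14.574 °C


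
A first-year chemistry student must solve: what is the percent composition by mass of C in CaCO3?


M(CaCO3) = 1×40.08 + 1×12.01 + 3×16.0 = 100.09 g/mol
Mass of C = 1 × 12.01 = 12.01 g/mol
% C = 12.01/100.09 × 100 = 12.00%

12.00%


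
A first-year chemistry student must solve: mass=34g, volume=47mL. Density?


ρ = mass/volume
= 34/47
= 0.723 g/mL

0.723 g/mL


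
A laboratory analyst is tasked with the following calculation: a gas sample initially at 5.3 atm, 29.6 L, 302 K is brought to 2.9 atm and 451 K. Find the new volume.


P1V1/T1 = P2V2/T2
V2 = P1V1T2/(T1P2)
= 5.3×29.6×451/(302×2.9)
= 80.787 L

80.787 L


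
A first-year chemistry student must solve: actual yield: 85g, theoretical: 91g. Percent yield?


% yield = actual/theoretical × 100
= 85/91 × 100
= 93.41%

93.41%


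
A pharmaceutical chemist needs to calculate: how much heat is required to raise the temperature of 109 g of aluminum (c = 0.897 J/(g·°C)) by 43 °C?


q = mcΔT = 109 × 0.897 × 43
= 4204.24 J

4204.24 J


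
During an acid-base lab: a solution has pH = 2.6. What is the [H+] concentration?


[H+] = 10^(-pH) = 10^(-2.6)
= 2.51×10^-3 M

2.51×10^-3 M


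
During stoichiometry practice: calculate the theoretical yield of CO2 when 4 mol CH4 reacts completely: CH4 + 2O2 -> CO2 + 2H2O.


Mole ratio CO2:CH4 = 1:1
n(CO2) = 4 × 1/1 = 4.000 mol
mass = 4.000 × 44.01 = 176.04 g

176.04 g


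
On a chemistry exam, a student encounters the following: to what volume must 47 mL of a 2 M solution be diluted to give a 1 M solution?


C1V1 = C2V2
2 × 47 = 1 × V2
V2 = 94/1 = 94.0 mL

94.0 mL


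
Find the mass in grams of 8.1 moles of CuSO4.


M(CuSO4) = 159.62 g/mol
mass = n × M = 8.1 × 159.62 = 1292.92 g

1292.92 g


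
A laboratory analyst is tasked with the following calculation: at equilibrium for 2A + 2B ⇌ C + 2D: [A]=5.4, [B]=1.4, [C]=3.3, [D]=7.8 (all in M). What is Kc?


Kc = [C][D]^2/([A]^2[B]^2)
= (3.3^1 × 7.8^2)/(5.4^2 × 1.4^2)
= 200.772/57.1536
= 3.513

3.513


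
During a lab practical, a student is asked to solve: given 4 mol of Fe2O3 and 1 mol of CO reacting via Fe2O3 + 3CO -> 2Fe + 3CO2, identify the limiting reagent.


Mole ratio available / coefficient:
  Fe2O3: 4/1 = 4.000
  CO: 1/3 = 0.333
Smaller ratio is limiting.

CO


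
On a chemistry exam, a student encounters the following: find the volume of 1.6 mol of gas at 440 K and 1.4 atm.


PV = nRT  (R = 0.08206 L·atm/(mol·K))
V = nRT/P = 1.6×0.08206×440/1.4
= 41.264 L

41.264 L


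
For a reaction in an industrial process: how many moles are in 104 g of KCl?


M(KCl) = 74.55 g/mol
n = mass/M = 104/74.55 = 1.395 mol

1.395 mol


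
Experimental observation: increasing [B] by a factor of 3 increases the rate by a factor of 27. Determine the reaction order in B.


rate ∝ [B]^n
3^n = 27 → n = 3
Order in B: 3

3


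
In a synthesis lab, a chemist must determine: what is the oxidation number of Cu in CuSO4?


Sulfate is -2, so Cu = +2
Oxidation number: +2

+2


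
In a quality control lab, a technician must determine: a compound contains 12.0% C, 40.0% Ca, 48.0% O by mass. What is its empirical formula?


Assume 100 g sample. Moles of each element:
  C: 12.0/12.01 = 0.999 mol
  Ca: 40.0/40.08 = 0.998 mol
  O: 48.0/16.0 = 3.0 mol
Divide by smallest (0.998):
  C: 0.999/0.998 = 1.0
  Ca: 0.998/0.998 = 1.0
  O: 3.0/0.998 = 3.01
Empirical formula: CaCO3

CaCO3


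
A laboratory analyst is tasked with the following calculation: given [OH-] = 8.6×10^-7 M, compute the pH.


pOH = -log10([OH-]) = -log10(8.6×10^-7)
= 7 - log10(8.6) = 6.07
pH = 14 - pOH = 14 - 6.07 = 7.93

7.93


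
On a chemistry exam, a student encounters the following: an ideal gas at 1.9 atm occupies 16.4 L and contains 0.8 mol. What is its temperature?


PV = nRT  (R = 0.08206 L·atm/(mol·K))
T = PV/(nR) = 1.9×16.4/(0.8×0.08206)
= 31.16/0.065648
= 474.65 K

474.65 K


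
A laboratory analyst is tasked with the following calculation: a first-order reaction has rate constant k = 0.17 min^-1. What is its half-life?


t½ = ln2/k = 0.693147/(0.17 min^-1)
= 4.077 min

4.077 min


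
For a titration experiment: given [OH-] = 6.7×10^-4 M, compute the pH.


pOH = -log10([OH-]) = -log10(6.7×10^-4)
= 4 - log10(6.7) = 3.17
pH = 14 - pOH = 14 - 3.17 = 10.83

10.83


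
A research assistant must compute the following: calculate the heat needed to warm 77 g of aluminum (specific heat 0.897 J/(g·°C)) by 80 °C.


q = mcΔT = 77 × 0.897 × 80
= 5525.52 J

5525.52 J


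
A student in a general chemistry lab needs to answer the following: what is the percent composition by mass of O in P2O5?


M(P2O5) = 2×30.97 + 5×16.0 = 141.94 g/mol
Mass of O = 5 × 16.0 = 80.00 g/mol
% O = 80.00/141.94 × 100 = 56.36%

56.36%


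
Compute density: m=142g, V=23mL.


ρ = mass/volume
= 142/23
= 6.174 g/mL

6.174 g/mL


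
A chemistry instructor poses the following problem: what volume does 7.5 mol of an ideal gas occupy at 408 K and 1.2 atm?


PV = nRT  (R = 0.08206 L·atm/(mol·K))
V = nRT/P = 7.5×0.08206×408/1.2
= 209.253 L

209.253 L


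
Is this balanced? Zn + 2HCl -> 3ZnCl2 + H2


Equation: Zn + 2HCl -> 3ZnCl2 + H2
Check atoms: Cl: 2≠6, H: 2=2, Zn: 1≠3
Not balanced

No, not balanced


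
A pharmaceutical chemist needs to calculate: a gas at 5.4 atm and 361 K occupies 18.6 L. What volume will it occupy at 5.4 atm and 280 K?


P1V1/T1 = P2V2/T2
V2 = P1V1T2/(T1P2)
= 5.4×18.6×280/(361×5.4)
= 14.427 L

14.427 L


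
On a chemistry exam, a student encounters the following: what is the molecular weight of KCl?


M(KCl) = 1×39.1 + 1×35.45
= 39.1 + 35.45
= 74.55 g/mol

74.55 g/mol


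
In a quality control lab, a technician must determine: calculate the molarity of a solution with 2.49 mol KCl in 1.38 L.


M = n/V = 2.49/1.38 = 1.804 mol/L

1.804 M


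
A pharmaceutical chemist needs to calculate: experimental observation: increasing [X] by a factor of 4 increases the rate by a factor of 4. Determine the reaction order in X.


rate ∝ [X]^n
4^n = 4 → n = 1
Order in X: 1

1


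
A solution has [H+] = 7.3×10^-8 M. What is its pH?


pH = -log10([H+]) = -log10(7.3×10^-8)
= 8 - log10(7.3)
= 8 - 0.86
= 7.14

7.14


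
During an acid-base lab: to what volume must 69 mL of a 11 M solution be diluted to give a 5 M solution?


C1V1 = C2V2
11 × 69 = 5 × V2
V2 = 759/5 = 151.8 mL

151.8 mL


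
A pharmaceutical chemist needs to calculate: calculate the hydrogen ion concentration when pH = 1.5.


[H+] = 10^(-pH) = 10^(-1.5)
= 3.16×10^-2 M

3.16×10^-2 M


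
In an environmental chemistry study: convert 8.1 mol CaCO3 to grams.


M(CaCO3) = 100.09 g/mol
mass = n × M = 8.1 × 100.09 = 810.73 g

810.73 g


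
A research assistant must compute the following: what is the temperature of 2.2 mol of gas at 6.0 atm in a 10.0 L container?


PV = nRT  (R = 0.08206 L·atm/(mol·K))
T = PV/(nR) = 6.0×10.0/(2.2×0.08206)
= 60.00/0.180532
= 332.35 K

332.35 K


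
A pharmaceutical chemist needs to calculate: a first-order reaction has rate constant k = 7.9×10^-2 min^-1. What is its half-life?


t½ = ln2/k = 0.693147/(7.9×10^-2 min^-1)
= 8.774 min

8.774 min


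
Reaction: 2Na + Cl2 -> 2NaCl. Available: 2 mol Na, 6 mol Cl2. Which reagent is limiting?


Mole ratio available / coefficient:
  Na: 2/2 = 1.000
  Cl2: 6/1 = 6.000
Smaller ratio is limiting.

Na


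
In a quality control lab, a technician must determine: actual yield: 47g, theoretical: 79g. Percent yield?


% yield = actual/theoretical × 100
= 47/79 × 100
= 59.49%

59.49%


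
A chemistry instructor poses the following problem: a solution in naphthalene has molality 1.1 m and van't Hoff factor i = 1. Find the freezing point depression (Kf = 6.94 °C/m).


ΔTf = Kf × m × i
= 6.94 × 1.1 × 1
= 7.634 °C

7.634 °C


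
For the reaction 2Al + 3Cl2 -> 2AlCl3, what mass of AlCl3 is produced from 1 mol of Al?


Mole ratio AlCl3:Al = 2:2
n(AlCl3) = 1 × 2/2 = 1.000 mol
mass = 1.000 × 133.33 = 133.33 g

133.33 g


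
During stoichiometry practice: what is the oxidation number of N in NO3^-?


x + 3(-2) = -1, so x = +5
Oxidation number: +5

+5


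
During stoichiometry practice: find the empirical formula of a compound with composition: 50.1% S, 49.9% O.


Assume 100 g sample. Moles of each element:
  S: 50.1/32.07 = 1.562 mol
  O: 49.9/16.0 = 3.119 mol
Divide by smallest (1.562):
  S: 1.562/1.562 = 1.0
  O: 3.119/1.562 = 2.0
Empirical formula: SO2

SO2


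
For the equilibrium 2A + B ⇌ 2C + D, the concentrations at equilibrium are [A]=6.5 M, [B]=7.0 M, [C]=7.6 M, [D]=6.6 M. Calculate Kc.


Kc = [C]^2[D]/([A]^2[B])
= (7.6^2 × 6.6^1)/(6.5^2 × 7.0^1)
= 381.216/295.75
= 1.289

1.289


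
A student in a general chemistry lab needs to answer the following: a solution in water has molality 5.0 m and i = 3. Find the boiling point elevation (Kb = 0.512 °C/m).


ΔTb = Kb × m × i
= 0.512 × 5.0 × 3
= 7.68 °C

7.68 °C


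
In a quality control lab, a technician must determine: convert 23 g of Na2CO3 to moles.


M(Na2CO3) = 105.99 g/mol
n = mass/M = 23/105.99 = 0.217 mol

0.217 mol


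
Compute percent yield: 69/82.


% yield = actual/theoretical × 100
= 69/82 × 100
= 84.15%

84.15%


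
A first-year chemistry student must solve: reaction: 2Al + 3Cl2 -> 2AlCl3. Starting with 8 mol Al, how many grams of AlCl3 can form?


Mole ratio AlCl3:Al = 2:2
n(AlCl3) = 8 × 2/2 = 8.000 mol
mass = 8.000 × 133.33 = 1066.64 g

1066.64 g


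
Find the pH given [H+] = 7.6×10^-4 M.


pH = -log10([H+]) = -log10(7.6×10^-4)
= 4 - log10(7.6)
= 4 - 0.88
= 3.12

3.12


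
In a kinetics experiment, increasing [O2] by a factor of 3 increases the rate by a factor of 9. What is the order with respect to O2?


rate ∝ [O2]^n
3^n = 9 → n = 2
Order in O2: 2

2


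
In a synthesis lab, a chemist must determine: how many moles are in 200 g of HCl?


M(HCl) = 36.46 g/mol
n = mass/M = 200/36.46 = 5.4855 mol

5.4855 mol


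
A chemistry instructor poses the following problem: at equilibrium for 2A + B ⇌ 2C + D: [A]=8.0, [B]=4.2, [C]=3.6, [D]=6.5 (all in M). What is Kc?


Kc = [C]^2[D]/([A]^2[B])
= (3.6^2 × 6.5^1)/(8.0^2 × 4.2^1)
= 84.24/268.8
= 0.3134

0.3134


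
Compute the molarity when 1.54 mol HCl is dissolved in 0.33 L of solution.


M = n/V = 1.54/0.33 = 4.667 mol/L

4.667 M


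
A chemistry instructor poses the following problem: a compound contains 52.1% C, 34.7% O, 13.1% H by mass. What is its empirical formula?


Assume 100 g sample. Moles of each element:
  C: 52.1/12.01 = 4.338 mol
  O: 34.7/16.0 = 2.169 mol
  H: 13.1/1.008 = 12.996 mol
Divide by smallest (2.169):
  C: 4.338/2.169 = 2.0
  O: 2.169/2.169 = 1.0
  H: 12.996/2.169 = 5.99
Empirical formula: C2H6O

C2H6O


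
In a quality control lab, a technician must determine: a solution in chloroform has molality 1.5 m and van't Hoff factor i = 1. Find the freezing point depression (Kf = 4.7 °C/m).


ΔTf = Kf × m × i
= 4.7 × 1.5 × 1
= 7.05 °C

7.05 °C


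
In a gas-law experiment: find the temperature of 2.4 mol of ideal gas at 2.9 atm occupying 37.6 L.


PV = nRT  (R = 0.08206 L·atm/(mol·K))
T = PV/(nR) = 2.9×37.6/(2.4×0.08206)
= 109.04/0.196944
= 553.66 K

553.66 K


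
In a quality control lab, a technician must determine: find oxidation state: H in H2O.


H is +1 with nonmetals
Oxidation number: +1

+1


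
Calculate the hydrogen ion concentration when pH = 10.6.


[H+] = 10^(-pH) = 10^(-10.6)
= 2.51×10^-11 M

2.51×10^-11 M


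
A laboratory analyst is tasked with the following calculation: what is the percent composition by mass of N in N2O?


M(N2O) = 2×14.01 + 1×16.0 = 44.02 g/mol
Mass of N = 2 × 14.01 = 28.02 g/mol
% N = 28.02/44.02 × 100 = 63.65%

63.65%


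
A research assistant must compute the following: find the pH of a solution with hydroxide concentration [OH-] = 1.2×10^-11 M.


pOH = -log10([OH-]) = -log10(1.2×10^-11)
= 11 - log10(1.2) = 10.92
pH = 14 - pOH = 14 - 10.92 = 3.08

3.08


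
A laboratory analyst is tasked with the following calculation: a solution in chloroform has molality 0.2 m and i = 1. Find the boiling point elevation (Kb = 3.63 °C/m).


ΔTb = Kb × m × i
= 3.63 × 0.2 × 1
= 0.726 °C

0.726 °C


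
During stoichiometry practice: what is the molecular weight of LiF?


M(LiF) = 1×6.94 + 1×19.0
= 6.94 + 19.0
= 25.94 g/mol

25.94 g/mol


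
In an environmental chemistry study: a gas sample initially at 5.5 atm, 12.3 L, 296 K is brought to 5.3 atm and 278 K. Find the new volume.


P1V1/T1 = P2V2/T2
V2 = P1V1T2/(T1P2)
= 5.5×12.3×278/(296×5.3)
= 11.988 L

11.988 L


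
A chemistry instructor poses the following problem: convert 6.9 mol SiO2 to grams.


M(SiO2) = 60.09 g/mol
mass = n × M = 6.9 × 60.09 = 414.62 g

414.62 g


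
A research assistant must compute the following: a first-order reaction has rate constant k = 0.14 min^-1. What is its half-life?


t½ = ln2/k = 0.693147/(0.14 min^-1)
= 4.951 min

4.951 min


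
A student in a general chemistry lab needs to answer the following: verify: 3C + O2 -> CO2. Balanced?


Equation: 3C + O2 -> CO2
Check atoms: C: 3≠1, O: 2=2
Not balanced

No, not balanced


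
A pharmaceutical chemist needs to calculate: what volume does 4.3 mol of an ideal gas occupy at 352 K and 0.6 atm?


PV = nRT  (R = 0.08206 L·atm/(mol·K))
V = nRT/P = 4.3×0.08206×352/0.6
= 207.01 L

207.01 L


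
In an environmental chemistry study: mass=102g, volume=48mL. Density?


ρ = mass/volume
= 102/48
= 2.125 g/mL

2.125 g/mL


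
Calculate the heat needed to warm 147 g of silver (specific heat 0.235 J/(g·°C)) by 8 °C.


q = mcΔT = 147 × 0.235 × 8
= 276.36 J

276.36 J


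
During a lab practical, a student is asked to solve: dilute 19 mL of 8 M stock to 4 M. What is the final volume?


C1V1 = C2V2
8 × 19 = 4 × V2
V2 = 152/4 = 38.0 mL

38.0 mL


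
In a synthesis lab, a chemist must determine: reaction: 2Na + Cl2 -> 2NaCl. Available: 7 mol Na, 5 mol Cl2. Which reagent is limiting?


Mole ratio available / coefficient:
  Na: 7/2 = 3.500
  Cl2: 5/1 = 5.000
Smaller ratio is limiting.

Na


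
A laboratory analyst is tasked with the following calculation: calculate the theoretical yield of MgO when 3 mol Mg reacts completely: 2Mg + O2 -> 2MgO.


Mole ratio MgO:Mg = 2:2
n(MgO) = 3 × 2/2 = 3.000 mol
mass = 3.000 × 40.31 = 120.93 g

120.93 g


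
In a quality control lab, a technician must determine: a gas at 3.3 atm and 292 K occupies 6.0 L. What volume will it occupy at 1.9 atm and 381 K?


P1V1/T1 = P2V2/T2
V2 = P1V1T2/(T1P2)
= 3.3×6.0×381/(292×1.9)
= 13.597 L

13.597 L


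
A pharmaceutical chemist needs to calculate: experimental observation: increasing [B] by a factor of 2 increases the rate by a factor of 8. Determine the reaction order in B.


rate ∝ [B]^n
2^n = 8 → n = 3
Order in B: 3

3


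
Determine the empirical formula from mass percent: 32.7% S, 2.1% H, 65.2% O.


Assume 100 g sample. Moles of each element:
  S: 32.7/32.07 = 1.02 mol
  H: 2.1/1.008 = 2.083 mol
  O: 65.2/16.0 = 4.075 mol
Divide by smallest (1.02):
  S: 1.02/1.02 = 1.0
  H: 2.083/1.02 = 2.04
  O: 4.075/1.02 = 4.0
Empirical formula: H2SO4

H2SO4


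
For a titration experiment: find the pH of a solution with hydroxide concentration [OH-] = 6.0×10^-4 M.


pOH = -log10([OH-]) = -log10(6.0×10^-4)
= 4 - log10(6.0) = 3.22
pH = 14 - pOH = 14 - 3.22 = 10.78

10.78


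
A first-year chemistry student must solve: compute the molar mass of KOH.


M(KOH) = 1×39.1 + 1×16.0 + 1×1.008
= 39.1 + 16.0 + 1.01
= 56.11 g/mol

56.11 g/mol


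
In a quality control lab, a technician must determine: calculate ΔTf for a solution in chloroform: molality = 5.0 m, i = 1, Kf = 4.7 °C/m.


ΔTf = Kf × m × i
= 4.7 × 5.0 × 1
= 23.5 °C

23.5 °C


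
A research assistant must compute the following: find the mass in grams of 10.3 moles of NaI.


M(NaI) = 149.89 g/mol
mass = n × M = 10.3 × 149.89 = 1543.87 g

1543.87 g


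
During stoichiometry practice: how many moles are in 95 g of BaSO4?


M(BaSO4) = 233.4 g/mol
n = mass/M = 95/233.4 = 0.407 mol

0.407 mol


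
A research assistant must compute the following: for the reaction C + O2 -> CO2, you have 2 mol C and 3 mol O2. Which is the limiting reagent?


Mole ratio available / coefficient:
  C: 2/1 = 2.000
  O2: 3/1 = 3.000
Smaller ratio is limiting.

C


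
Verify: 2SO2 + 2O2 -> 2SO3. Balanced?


Equation: 2SO2 + 2O2 -> 2SO3
Check atoms: O: 8≠6, S: 2=2
Not balanced

No, not balanced


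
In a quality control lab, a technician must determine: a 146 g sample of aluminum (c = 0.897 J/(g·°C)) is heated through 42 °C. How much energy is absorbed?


q = mcΔT = 146 × 0.897 × 42
= 5500.40 J

5500.40 J


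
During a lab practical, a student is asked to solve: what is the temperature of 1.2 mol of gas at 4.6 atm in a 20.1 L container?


PV = nRT  (R = 0.08206 L·atm/(mol·K))
T = PV/(nR) = 4.6×20.1/(1.2×0.08206)
= 92.46/0.098472
= 938.95 K

938.95 K


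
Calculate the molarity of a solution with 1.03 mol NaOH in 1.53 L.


M = n/V = 1.03/1.53 = 0.673 mol/L

0.673 M


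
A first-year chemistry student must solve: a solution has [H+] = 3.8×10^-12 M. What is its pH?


pH = -log10([H+]) = -log10(3.8×10^-12)
= 12 - log10(3.8)
= 12 - 0.58
= 11.42

11.42


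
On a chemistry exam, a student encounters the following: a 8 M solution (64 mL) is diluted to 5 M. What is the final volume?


C1V1 = C2V2
8 × 64 = 5 × V2
V2 = 512/5 = 102.4 mL

102.4 mL


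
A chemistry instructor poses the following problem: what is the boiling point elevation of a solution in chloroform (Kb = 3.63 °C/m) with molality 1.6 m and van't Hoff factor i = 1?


ΔTb = Kb × m × i
= 3.63 × 1.6 × 1
= 5.808 °C

5.808 °C


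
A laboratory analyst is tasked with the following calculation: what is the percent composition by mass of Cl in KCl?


M(KCl) = 1×39.1 + 1×35.45 = 74.55 g/mol
Mass of Cl = 1 × 35.45 = 35.45 g/mol
% Cl = 35.45/74.55 × 100 = 47.55%

47.55%


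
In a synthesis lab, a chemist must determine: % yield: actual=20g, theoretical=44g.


% yield = actual/theoretical × 100
= 20/44 × 100
= 45.45%

45.45%


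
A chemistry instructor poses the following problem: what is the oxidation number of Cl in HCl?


halide: -1
Oxidation number: -1

-1


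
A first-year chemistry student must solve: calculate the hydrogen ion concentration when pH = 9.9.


[H+] = 10^(-pH) = 10^(-9.9)
= 1.26×10^-10 M

1.26×10^-10 M


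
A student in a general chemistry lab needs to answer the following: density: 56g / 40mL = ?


ρ = mass/volume
= 56/40
= 1.4 g/mL

1.4 g/mL


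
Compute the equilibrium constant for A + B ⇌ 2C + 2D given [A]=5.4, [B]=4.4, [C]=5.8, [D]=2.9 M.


Kc = [C]^2[D]^2/([A][B])
= (5.8^2 × 2.9^2)/(5.4^1 × 4.4^1)
= 282.9124/23.76
= 11.91

11.91


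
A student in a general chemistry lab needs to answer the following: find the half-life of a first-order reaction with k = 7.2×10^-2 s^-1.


t½ = ln2/k = 0.693147/(7.2×10^-2 s^-1)
= 9.627 s

9.627 s


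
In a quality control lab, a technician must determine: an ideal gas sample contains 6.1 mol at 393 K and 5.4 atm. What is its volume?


PV = nRT  (R = 0.08206 L·atm/(mol·K))
V = nRT/P = 6.1×0.08206×393/5.4
= 36.43 L

36.43 L


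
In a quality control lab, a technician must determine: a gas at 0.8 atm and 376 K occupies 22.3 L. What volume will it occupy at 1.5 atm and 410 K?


P1V1/T1 = P2V2/T2
V2 = P1V1T2/(T1P2)
= 0.8×22.3×410/(376×1.5)
= 12.969 L

12.969 L


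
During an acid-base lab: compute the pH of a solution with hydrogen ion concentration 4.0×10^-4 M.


pH = -log10([H+]) = -log10(4.0×10^-4)
= 4 - log10(4.0)
= 4 - 0.6
= 3.4

3.4


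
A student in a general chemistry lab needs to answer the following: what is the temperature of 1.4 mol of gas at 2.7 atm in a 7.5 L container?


PV = nRT  (R = 0.08206 L·atm/(mol·K))
T = PV/(nR) = 2.7×7.5/(1.4×0.08206)
= 20.25/0.114884
= 176.26 K

176.26 K


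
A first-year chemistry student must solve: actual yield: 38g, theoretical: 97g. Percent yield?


% yield = actual/theoretical × 100
= 38/97 × 100
= 39.18%

39.18%


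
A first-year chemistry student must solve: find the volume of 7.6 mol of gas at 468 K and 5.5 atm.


PV = nRT  (R = 0.08206 L·atm/(mol·K))
V = nRT/P = 7.6×0.08206×468/5.5
= 53.067 L

53.067 L


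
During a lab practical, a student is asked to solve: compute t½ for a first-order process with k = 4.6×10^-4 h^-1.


t½ = ln2/k = 0.693147/(4.6×10^-4 h^-1)
= 1507 h

1507 h


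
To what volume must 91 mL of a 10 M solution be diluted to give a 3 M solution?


C1V1 = C2V2
10 × 91 = 3 × V2
V2 = 910/3 = 303.33 mL

303.33 mL


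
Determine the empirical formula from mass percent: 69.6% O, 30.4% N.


Assume 100 g sample. Moles of each element:
  O: 69.6/16.0 = 4.35 mol
  N: 30.4/14.01 = 2.17 mol
Divide by smallest (2.17):
  O: 4.35/2.17 = 2.0
  N: 2.17/2.17 = 1.0
Empirical formula: NO2

NO2


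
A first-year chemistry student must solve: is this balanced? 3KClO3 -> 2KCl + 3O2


Equation: 3KClO3 -> 2KCl + 3O2
Check atoms: Cl: 3≠2, K: 3≠2, O: 9≠6
Not balanced

No, not balanced


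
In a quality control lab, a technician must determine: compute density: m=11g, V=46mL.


ρ = mass/volume
= 11/46
= 0.239 g/mL

0.239 g/mL


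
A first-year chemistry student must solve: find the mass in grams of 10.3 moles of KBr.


M(KBr) = 119.0 g/mol
mass = n × M = 10.3 × 119.0 = 1225.70 g

1225.70 g


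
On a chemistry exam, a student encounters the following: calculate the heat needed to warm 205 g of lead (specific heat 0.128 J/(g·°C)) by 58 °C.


q = mcΔT = 205 × 0.128 × 58
= 1521.92 J

1521.92 J


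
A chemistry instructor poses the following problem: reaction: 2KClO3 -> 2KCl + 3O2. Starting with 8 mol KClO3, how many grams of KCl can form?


Mole ratio KCl:KClO3 = 2:2
n(KCl) = 8 × 2/2 = 8.000 mol
mass = 8.000 × 74.55 = 596.4 g

596.4 g


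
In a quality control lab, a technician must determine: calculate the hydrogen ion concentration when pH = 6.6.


[H+] = 10^(-pH) = 10^(-6.6)
= 2.51×10^-7 M

2.51×10^-7 M


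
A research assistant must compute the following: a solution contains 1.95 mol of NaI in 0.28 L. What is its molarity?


M = n/V = 1.95/0.28 = 6.964 mol/L

6.964 M


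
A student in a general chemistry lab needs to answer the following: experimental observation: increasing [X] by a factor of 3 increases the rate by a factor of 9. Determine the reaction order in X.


rate ∝ [X]^n
3^n = 9 → n = 2
Order in X: 2

2


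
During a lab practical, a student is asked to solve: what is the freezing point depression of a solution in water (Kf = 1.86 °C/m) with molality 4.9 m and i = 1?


ΔTf = Kf × m × i
= 1.86 × 4.9 × 1
= 9.114 °C

9.114 °C


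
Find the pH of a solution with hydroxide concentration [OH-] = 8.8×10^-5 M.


pOH = -log10([OH-]) = -log10(8.8×10^-5)
= 5 - log10(8.8) = 4.06
pH = 14 - pOH = 14 - 4.06 = 9.94

9.94


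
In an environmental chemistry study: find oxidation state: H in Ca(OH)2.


H is +1 with nonmetals
Oxidation number: +1

+1


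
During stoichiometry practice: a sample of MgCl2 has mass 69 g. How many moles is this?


M(MgCl2) = 95.21 g/mol
n = mass/M = 69/95.21 = 0.7247 mol

0.7247 mol
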